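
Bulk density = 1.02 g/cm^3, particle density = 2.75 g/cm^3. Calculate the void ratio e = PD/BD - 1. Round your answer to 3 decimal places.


Step 1: e = PD / BD - 1
Step 2: e = 2.75 / 1.02 - 1
Step 3: e = 2.69608 - 1
Step 4: e = 1.696

1.696


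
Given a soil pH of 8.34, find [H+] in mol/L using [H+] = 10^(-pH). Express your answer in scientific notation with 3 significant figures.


Step 1: [H+] = 10^(-pH)
Step 2: [H+] = 10^(-8.34)
Step 3: [H+] = 4.57e-09 mol/L

4.57e-09


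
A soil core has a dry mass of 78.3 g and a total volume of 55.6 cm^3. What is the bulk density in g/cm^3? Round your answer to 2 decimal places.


Step 1: Identify the formula: BD = dry mass / volume
Step 2: Substitute values: BD = 78.3 / 55.6
Step 3: BD = 1.41 g/cm^3

1.41


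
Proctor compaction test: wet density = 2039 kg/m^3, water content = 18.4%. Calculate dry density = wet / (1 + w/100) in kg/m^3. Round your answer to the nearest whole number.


Step 1: Dry density = wet density / (1 + w/100)
Step 2: Dry density = 2039 / (1 + 18.4/100)
Step 3: Dry density = 2039 / 1.184
Step 4: Dry density = 1722 kg/m^3

1722


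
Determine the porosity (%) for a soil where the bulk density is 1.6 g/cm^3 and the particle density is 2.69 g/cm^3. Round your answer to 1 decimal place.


Step 1: Formula: n = 100 * (1 - BD / PD)
Step 2: n = 100 * (1 - 1.6 / 2.69)
Step 3: n = 100 * (1 - 0.5948)
Step 4: n = 40.5%

40.5


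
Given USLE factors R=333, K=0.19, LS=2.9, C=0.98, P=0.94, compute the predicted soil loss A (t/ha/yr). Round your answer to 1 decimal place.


Step 1: A = R * K * LS * C * P
Step 2: R * K = 333 * 0.19 = 63.27
Step 3: (R*K) * LS = 63.27 * 2.9 = 183.483
Step 4: * C * P = 183.483 * 0.98 * 0.94 = 169.0
Step 5: A = 169.0 t/(ha*yr)

169.0


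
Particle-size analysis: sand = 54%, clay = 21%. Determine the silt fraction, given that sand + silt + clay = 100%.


Step 1: sand + silt + clay = 100%
Step 2: silt = 100 - sand - clay
Step 3: silt = 100 - 54 - 21
Step 4: silt = 25%

25


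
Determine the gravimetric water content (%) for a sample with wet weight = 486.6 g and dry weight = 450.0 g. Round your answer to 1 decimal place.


Step 1: Water mass = wet - dry = 486.6 - 450.0 = 36.6 g
Step 2: w = 100 * water mass / dry mass
Step 3: w = 100 * 36.6 / 450.0 = 8.1%

8.1


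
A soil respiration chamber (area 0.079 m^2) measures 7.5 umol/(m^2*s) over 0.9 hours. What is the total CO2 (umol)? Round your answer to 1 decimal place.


Step 1: Convert time to seconds: 0.9 hr * 3600 = 3240.0 s
Step 2: Total = flux * area * time_s
Step 3: Total = 7.5 * 0.079 * 3240.0
Step 4: Total = 1919.7 umol

1919.7


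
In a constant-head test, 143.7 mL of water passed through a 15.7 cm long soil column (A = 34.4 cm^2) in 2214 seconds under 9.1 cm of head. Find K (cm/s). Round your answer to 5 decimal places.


Step 1: K = Q * L / (A * t * h)
Step 2: Numerator = 143.7 * 15.7 = 2256.09
Step 3: Denominator = 34.4 * 2214 * 9.1 = 693070.56
Step 4: K = 2256.09 / 693070.56 = 0.00326 cm/s

0.00326


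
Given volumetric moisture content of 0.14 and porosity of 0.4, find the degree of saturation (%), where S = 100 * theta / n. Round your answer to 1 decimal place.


Step 1: S = 100 * theta_v / n
Step 2: S = 100 * 0.14 / 0.4
Step 3: S = 35.0%

35.0


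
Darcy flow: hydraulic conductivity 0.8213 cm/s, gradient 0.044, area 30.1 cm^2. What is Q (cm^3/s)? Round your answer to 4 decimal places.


Step 1: Apply Darcy's law: Q = K * i * A
Step 2: Q = 0.8213 * 0.044 * 30.1
Step 3: Q = 1.0877 cm^3/s

1.0877


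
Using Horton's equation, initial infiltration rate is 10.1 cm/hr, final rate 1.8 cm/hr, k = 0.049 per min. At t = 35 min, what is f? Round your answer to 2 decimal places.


Step 1: f = fc + (f0 - fc) * exp(-k * t)
Step 2: exp(-0.049 * 35) = 0.179964
Step 3: f = 1.8 + (10.1 - 1.8) * 0.179964
Step 4: f = 1.8 + 8.3 * 0.179964
Step 5: f = 3.29 cm/hr

3.29


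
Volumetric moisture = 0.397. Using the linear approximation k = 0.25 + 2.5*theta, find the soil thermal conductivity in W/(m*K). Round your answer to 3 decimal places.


Step 1: k = 0.25 + 2.5 * theta
Step 2: k = 0.25 + 2.5 * 0.397
Step 3: k = 0.25 + 0.993
Step 4: k = 1.243 W/(m*K)

1.243


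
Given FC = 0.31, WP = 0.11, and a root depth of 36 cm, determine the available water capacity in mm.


Step 1: Available water = (FC - WP) * depth * 10
Step 2: AW = (0.31 - 0.11) * 36 * 10
Step 3: AW = 0.2 * 36 * 10
Step 4: AW = 72.0 mm

72.0


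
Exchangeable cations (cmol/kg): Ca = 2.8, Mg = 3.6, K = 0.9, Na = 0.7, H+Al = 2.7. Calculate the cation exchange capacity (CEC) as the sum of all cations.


Step 1: CEC = Ca + Mg + K + Na + (H+Al)
Step 2: CEC = 2.8 + 3.6 + 0.9 + 0.7 + 2.7
Step 3: CEC = 10.7 cmol/kg

10.7


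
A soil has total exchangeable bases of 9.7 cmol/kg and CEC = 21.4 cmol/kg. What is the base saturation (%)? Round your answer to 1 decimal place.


Step 1: BS = 100 * (sum of bases) / CEC
Step 2: BS = 100 * 9.7 / 21.4
Step 3: BS = 45.3%

45.3


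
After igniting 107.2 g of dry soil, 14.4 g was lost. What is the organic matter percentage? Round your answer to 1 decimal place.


Step 1: OM% = 100 * LOI / sample mass
Step 2: OM = 100 * 14.4 / 107.2
Step 3: OM = 13.4%

13.4


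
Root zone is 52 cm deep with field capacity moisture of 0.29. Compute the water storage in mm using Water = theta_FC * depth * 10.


Step 1: Water (mm) = theta_FC * depth (cm) * 10
Step 2: Water = 0.29 * 52 * 10
Step 3: Water = 150.8 mm

150.8


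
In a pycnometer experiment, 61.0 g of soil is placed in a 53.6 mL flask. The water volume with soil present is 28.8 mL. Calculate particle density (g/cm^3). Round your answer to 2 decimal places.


Step 1: Volume of solids = flask volume - water volume with soil
Step 2: V_solids = 53.6 - 28.8 = 24.8 mL
Step 3: Particle density = mass / V_solids = 61.0 / 24.8 = 2.46 g/cm^3

2.46


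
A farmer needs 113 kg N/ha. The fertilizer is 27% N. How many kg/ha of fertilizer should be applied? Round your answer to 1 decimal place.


Step 1: Fertilizer rate = target N / (N content / 100)
Step 2: Rate = 113 / (27 / 100)
Step 3: Rate = 113 / 0.27
Step 4: Rate = 418.5 kg/ha

418.5


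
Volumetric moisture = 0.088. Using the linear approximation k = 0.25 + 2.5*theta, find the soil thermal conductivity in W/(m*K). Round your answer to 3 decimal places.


Step 1: k = 0.25 + 2.5 * theta
Step 2: k = 0.25 + 2.5 * 0.088
Step 3: k = 0.25 + 0.22
Step 4: k = 0.47 W/(m*K)

0.47


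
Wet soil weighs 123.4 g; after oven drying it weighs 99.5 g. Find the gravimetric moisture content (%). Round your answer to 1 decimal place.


Step 1: Water mass = wet - dry = 123.4 - 99.5 = 23.9 g
Step 2: w = 100 * water mass / dry mass
Step 3: w = 100 * 23.9 / 99.5 = 24.0%

24.0


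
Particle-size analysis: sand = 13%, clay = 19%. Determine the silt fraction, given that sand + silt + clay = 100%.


Step 1: sand + silt + clay = 100%
Step 2: silt = 100 - sand - clay
Step 3: silt = 100 - 13 - 19
Step 4: silt = 68%

68


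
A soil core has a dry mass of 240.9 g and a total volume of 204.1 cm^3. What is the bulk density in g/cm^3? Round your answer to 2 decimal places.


Step 1: Identify the formula: BD = dry mass / volume
Step 2: Substitute values: BD = 240.9 / 204.1
Step 3: BD = 1.18 g/cm^3

1.18


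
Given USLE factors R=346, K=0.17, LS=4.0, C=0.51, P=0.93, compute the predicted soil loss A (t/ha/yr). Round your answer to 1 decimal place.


Step 1: A = R * K * LS * C * P
Step 2: R * K = 346 * 0.17 = 58.82
Step 3: (R*K) * LS = 58.82 * 4.0 = 235.28
Step 4: * C * P = 235.28 * 0.51 * 0.93 = 111.6
Step 5: A = 111.6 t/(ha*yr)

111.6


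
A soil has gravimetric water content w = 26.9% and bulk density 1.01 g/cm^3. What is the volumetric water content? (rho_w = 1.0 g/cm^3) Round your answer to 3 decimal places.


Step 1: theta = (w / 100) * BD / rho_w
Step 2: theta = (26.9 / 100) * 1.01 / 1.0
Step 3: theta = 0.269 * 1.01
Step 4: theta = 0.272

0.272


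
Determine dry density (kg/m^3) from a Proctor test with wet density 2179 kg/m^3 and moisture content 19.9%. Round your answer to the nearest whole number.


Step 1: Dry density = wet density / (1 + w/100)
Step 2: Dry density = 2179 / (1 + 19.9/100)
Step 3: Dry density = 2179 / 1.199
Step 4: Dry density = 1817 kg/m^3

1817


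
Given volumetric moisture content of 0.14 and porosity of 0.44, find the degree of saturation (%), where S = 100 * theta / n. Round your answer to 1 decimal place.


Step 1: S = 100 * theta_v / n
Step 2: S = 100 * 0.14 / 0.44
Step 3: S = 31.8%

31.8


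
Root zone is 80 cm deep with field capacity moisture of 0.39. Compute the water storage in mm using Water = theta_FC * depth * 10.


Step 1: Water (mm) = theta_FC * depth (cm) * 10
Step 2: Water = 0.39 * 80 * 10
Step 3: Water = 312.0 mm

312.0


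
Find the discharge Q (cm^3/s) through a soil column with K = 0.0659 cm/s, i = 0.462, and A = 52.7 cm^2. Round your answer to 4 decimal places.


Step 1: Apply Darcy's law: Q = K * i * A
Step 2: Q = 0.0659 * 0.462 * 52.7
Step 3: Q = 1.6045 cm^3/s

1.6045


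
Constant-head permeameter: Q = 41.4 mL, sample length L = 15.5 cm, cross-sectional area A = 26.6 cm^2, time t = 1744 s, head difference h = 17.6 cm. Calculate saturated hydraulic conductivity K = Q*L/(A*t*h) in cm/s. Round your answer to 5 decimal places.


Step 1: K = Q * L / (A * t * h)
Step 2: Numerator = 41.4 * 15.5 = 641.7
Step 3: Denominator = 26.6 * 1744 * 17.6 = 816471.04
Step 4: K = 641.7 / 816471.04 = 0.00079 cm/s

0.00079


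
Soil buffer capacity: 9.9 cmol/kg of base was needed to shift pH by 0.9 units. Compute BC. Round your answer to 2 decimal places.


Step 1: BC = change in base / change in pH
Step 2: BC = 9.9 / 0.9
Step 3: BC = 11.0 cmol/(kg*pH unit)

11.0


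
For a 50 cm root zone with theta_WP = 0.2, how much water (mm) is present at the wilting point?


Step 1: Water (mm) = theta_WP * depth * 10
Step 2: Water = 0.2 * 50 * 10
Step 3: Water = 100.0 mm

100.0


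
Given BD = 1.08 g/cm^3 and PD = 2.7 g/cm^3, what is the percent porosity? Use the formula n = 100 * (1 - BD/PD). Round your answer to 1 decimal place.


Step 1: Formula: n = 100 * (1 - BD / PD)
Step 2: n = 100 * (1 - 1.08 / 2.7)
Step 3: n = 100 * (1 - 0.4)
Step 4: n = 60.0%

60.0


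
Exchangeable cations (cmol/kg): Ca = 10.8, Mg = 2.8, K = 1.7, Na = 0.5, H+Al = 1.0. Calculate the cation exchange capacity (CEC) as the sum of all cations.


Step 1: CEC = Ca + Mg + K + Na + (H+Al)
Step 2: CEC = 10.8 + 2.8 + 1.7 + 0.5 + 1.0
Step 3: CEC = 16.8 cmol/kg

16.8


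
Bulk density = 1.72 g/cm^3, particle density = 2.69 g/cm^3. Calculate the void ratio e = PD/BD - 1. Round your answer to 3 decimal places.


Step 1: e = PD / BD - 1
Step 2: e = 2.69 / 1.72 - 1
Step 3: e = 1.56395 - 1
Step 4: e = 0.564

0.564


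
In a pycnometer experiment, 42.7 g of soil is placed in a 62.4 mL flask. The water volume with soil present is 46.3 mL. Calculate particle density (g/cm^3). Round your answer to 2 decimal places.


Step 1: Volume of solids = flask volume - water volume with soil
Step 2: V_solids = 62.4 - 46.3 = 16.1 mL
Step 3: Particle density = mass / V_solids = 42.7 / 16.1 = 2.65 g/cm^3

2.65


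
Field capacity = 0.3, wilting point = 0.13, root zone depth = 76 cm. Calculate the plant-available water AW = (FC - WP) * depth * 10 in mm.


Step 1: Available water = (FC - WP) * depth * 10
Step 2: AW = (0.3 - 0.13) * 76 * 10
Step 3: AW = 0.17 * 76 * 10
Step 4: AW = 129.2 mm

129.2


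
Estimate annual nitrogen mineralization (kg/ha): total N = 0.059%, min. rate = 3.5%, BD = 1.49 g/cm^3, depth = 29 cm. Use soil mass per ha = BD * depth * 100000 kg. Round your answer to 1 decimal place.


Step 1: Soil mass per ha = BD * depth * 100000 = 1.49 * 29 * 100000 = 4321000 kg
Step 2: Total N pool = soil mass * N%/100 = 4321000 * 0.059/100 = 2549.39 kg/ha
Step 3: N mineralized = N pool * rate%/100 = 2549.39 * 3.5/100 = 89.2 kg/ha/yr

89.2


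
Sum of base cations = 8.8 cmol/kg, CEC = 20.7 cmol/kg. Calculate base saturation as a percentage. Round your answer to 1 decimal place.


Step 1: BS = 100 * (sum of bases) / CEC
Step 2: BS = 100 * 8.8 / 20.7
Step 3: BS = 42.5%

42.5


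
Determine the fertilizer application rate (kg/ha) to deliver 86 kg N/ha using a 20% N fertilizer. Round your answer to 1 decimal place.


Step 1: Fertilizer rate = target N / (N content / 100)
Step 2: Rate = 86 / (20 / 100)
Step 3: Rate = 86 / 0.2
Step 4: Rate = 430.0 kg/ha

430.0


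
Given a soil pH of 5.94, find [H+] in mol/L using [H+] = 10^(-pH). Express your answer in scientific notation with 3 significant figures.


Step 1: [H+] = 10^(-pH)
Step 2: [H+] = 10^(-5.94)
Step 3: [H+] = 1.15e-06 mol/L

1.15e-06


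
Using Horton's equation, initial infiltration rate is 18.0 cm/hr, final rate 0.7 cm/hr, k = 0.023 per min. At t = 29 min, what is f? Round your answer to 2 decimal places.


Step 1: f = fc + (f0 - fc) * exp(-k * t)
Step 2: exp(-0.023 * 29) = 0.513246
Step 3: f = 0.7 + (18.0 - 0.7) * 0.513246
Step 4: f = 0.7 + 17.3 * 0.513246
Step 5: f = 9.58 cm/hr

9.58


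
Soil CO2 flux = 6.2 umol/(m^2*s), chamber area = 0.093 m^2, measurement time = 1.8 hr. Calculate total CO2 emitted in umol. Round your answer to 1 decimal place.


Step 1: Convert time to seconds: 1.8 hr * 3600 = 6480.0 s
Step 2: Total = flux * area * time_s
Step 3: Total = 6.2 * 0.093 * 6480.0
Step 4: Total = 3736.4 umol

3736.4


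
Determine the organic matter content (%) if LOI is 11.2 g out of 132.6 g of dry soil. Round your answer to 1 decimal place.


Step 1: OM% = 100 * LOI / sample mass
Step 2: OM = 100 * 11.2 / 132.6
Step 3: OM = 8.4%

8.4


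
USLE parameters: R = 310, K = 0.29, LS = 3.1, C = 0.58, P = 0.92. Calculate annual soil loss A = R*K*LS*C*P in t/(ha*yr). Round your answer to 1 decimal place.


Step 1: A = R * K * LS * C * P
Step 2: R * K = 310 * 0.29 = 89.9
Step 3: (R*K) * LS = 89.9 * 3.1 = 278.69
Step 4: * C * P = 278.69 * 0.58 * 0.92 = 148.7
Step 5: A = 148.7 t/(ha*yr)

148.7


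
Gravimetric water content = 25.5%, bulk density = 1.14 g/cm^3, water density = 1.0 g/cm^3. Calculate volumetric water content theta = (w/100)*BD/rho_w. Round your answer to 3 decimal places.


Step 1: theta = (w / 100) * BD / rho_w
Step 2: theta = (25.5 / 100) * 1.14 / 1.0
Step 3: theta = 0.255 * 1.14
Step 4: theta = 0.291

0.291


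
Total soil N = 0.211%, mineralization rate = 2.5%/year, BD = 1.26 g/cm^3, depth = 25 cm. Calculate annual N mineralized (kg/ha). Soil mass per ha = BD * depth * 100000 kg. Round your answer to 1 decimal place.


Step 1: Soil mass per ha = BD * depth * 100000 = 1.26 * 25 * 100000 = 3150000 kg
Step 2: Total N pool = soil mass * N%/100 = 3150000 * 0.211/100 = 6646.5 kg/ha
Step 3: N mineralized = N pool * rate%/100 = 6646.5 * 2.5/100 = 166.2 kg/ha/yr

166.2


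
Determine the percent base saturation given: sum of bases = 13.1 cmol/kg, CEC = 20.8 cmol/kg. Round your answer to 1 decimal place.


Step 1: BS = 100 * (sum of bases) / CEC
Step 2: BS = 100 * 13.1 / 20.8
Step 3: BS = 63.0%

63.0


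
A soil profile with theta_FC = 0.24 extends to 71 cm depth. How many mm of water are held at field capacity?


Step 1: Water (mm) = theta_FC * depth (cm) * 10
Step 2: Water = 0.24 * 71 * 10
Step 3: Water = 170.4 mm

170.4


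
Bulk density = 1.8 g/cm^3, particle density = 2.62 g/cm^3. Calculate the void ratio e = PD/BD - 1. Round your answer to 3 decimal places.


Step 1: e = PD / BD - 1
Step 2: e = 2.62 / 1.8 - 1
Step 3: e = 1.45556 - 1
Step 4: e = 0.456

0.456


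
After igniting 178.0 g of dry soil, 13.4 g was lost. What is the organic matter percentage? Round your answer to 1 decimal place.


Step 1: OM% = 100 * LOI / sample mass
Step 2: OM = 100 * 13.4 / 178.0
Step 3: OM = 7.5%

7.5


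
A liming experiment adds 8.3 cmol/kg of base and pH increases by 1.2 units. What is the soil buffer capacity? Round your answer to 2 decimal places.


Step 1: BC = change in base / change in pH
Step 2: BC = 8.3 / 1.2
Step 3: BC = 6.92 cmol/(kg*pH unit)

6.92


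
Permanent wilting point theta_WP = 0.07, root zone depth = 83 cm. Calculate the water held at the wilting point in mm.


Step 1: Water (mm) = theta_WP * depth * 10
Step 2: Water = 0.07 * 83 * 10
Step 3: Water = 58.1 mm

58.1


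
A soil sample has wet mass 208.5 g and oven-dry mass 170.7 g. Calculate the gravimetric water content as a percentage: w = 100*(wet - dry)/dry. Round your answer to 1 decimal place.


Step 1: Water mass = wet - dry = 208.5 - 170.7 = 37.8 g
Step 2: w = 100 * water mass / dry mass
Step 3: w = 100 * 37.8 / 170.7 = 22.1%

22.1


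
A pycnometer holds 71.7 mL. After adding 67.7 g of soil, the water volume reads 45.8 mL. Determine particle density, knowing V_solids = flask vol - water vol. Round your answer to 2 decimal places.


Step 1: Volume of solids = flask volume - water volume with soil
Step 2: V_solids = 71.7 - 45.8 = 25.9 mL
Step 3: Particle density = mass / V_solids = 67.7 / 25.9 = 2.61 g/cm^3

2.61


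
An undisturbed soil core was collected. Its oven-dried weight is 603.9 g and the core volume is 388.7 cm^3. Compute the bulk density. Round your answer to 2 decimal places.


Step 1: Identify the formula: BD = dry mass / volume
Step 2: Substitute values: BD = 603.9 / 388.7
Step 3: BD = 1.55 g/cm^3

1.55


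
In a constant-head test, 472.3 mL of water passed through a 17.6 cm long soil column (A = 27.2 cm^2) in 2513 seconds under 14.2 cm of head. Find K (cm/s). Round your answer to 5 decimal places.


Step 1: K = Q * L / (A * t * h)
Step 2: Numerator = 472.3 * 17.6 = 8312.48
Step 3: Denominator = 27.2 * 2513 * 14.2 = 970621.12
Step 4: K = 8312.48 / 970621.12 = 0.00856 cm/s

0.00856


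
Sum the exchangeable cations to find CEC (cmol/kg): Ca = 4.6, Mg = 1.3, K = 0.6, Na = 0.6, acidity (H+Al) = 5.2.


Step 1: CEC = Ca + Mg + K + Na + (H+Al)
Step 2: CEC = 4.6 + 1.3 + 0.6 + 0.6 + 5.2
Step 3: CEC = 12.3 cmol/kg

12.3


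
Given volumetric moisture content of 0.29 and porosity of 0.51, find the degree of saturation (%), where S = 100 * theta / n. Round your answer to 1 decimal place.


Step 1: S = 100 * theta_v / n
Step 2: S = 100 * 0.29 / 0.51
Step 3: S = 56.9%

56.9


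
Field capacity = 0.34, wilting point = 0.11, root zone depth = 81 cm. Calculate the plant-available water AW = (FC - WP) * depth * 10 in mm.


Step 1: Available water = (FC - WP) * depth * 10
Step 2: AW = (0.34 - 0.11) * 81 * 10
Step 3: AW = 0.23 * 81 * 10
Step 4: AW = 186.3 mm

186.3


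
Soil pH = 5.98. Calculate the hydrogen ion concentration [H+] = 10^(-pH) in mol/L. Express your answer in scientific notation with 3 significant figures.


Step 1: [H+] = 10^(-pH)
Step 2: [H+] = 10^(-5.98)
Step 3: [H+] = 1.05e-06 mol/L

1.05e-06


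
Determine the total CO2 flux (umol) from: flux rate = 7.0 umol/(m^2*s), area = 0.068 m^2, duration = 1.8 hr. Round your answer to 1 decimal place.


Step 1: Convert time to seconds: 1.8 hr * 3600 = 6480.0 s
Step 2: Total = flux * area * time_s
Step 3: Total = 7.0 * 0.068 * 6480.0
Step 4: Total = 3084.5 umol

3084.5


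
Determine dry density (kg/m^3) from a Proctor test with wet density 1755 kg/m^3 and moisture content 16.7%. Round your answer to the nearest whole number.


Step 1: Dry density = wet density / (1 + w/100)
Step 2: Dry density = 1755 / (1 + 16.7/100)
Step 3: Dry density = 1755 / 1.167
Step 4: Dry density = 1504 kg/m^3

1504


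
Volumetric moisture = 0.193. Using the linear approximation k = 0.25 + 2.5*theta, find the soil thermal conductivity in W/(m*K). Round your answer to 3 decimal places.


Step 1: k = 0.25 + 2.5 * theta
Step 2: k = 0.25 + 2.5 * 0.193
Step 3: k = 0.25 + 0.483
Step 4: k = 0.733 W/(m*K)

0.733


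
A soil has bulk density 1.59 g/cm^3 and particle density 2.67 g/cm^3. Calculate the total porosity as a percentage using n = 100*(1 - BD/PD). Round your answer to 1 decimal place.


Step 1: Formula: n = 100 * (1 - BD / PD)
Step 2: n = 100 * (1 - 1.59 / 2.67)
Step 3: n = 100 * (1 - 0.59551)
Step 4: n = 40.4%

40.4


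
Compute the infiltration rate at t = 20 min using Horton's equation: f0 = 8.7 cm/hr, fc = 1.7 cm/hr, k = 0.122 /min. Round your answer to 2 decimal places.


Step 1: f = fc + (f0 - fc) * exp(-k * t)
Step 2: exp(-0.122 * 20) = 0.087161
Step 3: f = 1.7 + (8.7 - 1.7) * 0.087161
Step 4: f = 1.7 + 7.0 * 0.087161
Step 5: f = 2.31 cm/hr

2.31


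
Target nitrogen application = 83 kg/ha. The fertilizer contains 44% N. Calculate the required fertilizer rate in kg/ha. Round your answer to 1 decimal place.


Step 1: Fertilizer rate = target N / (N content / 100)
Step 2: Rate = 83 / (44 / 100)
Step 3: Rate = 83 / 0.44
Step 4: Rate = 188.6 kg/ha

188.6


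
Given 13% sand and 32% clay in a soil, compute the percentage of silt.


Step 1: sand + silt + clay = 100%
Step 2: silt = 100 - sand - clay
Step 3: silt = 100 - 13 - 32
Step 4: silt = 55%

55


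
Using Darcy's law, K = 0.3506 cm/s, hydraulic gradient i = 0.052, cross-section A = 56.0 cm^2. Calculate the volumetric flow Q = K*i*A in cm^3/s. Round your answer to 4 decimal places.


Step 1: Apply Darcy's law: Q = K * i * A
Step 2: Q = 0.3506 * 0.052 * 56.0
Step 3: Q = 1.0209 cm^3/s

1.0209


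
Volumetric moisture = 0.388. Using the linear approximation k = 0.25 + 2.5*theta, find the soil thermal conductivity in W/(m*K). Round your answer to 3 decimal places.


Step 1: k = 0.25 + 2.5 * theta
Step 2: k = 0.25 + 2.5 * 0.388
Step 3: k = 0.25 + 0.97
Step 4: k = 1.22 W/(m*K)

1.22


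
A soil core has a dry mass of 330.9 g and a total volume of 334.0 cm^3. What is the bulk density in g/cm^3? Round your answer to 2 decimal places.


Step 1: Identify the formula: BD = dry mass / volume
Step 2: Substitute values: BD = 330.9 / 334.0
Step 3: BD = 0.99 g/cm^3

0.99


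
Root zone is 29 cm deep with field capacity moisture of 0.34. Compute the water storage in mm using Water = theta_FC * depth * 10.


Step 1: Water (mm) = theta_FC * depth (cm) * 10
Step 2: Water = 0.34 * 29 * 10
Step 3: Water = 98.6 mm

98.6


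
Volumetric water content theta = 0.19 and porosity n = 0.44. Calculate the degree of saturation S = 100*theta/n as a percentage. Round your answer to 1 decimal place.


Step 1: S = 100 * theta_v / n
Step 2: S = 100 * 0.19 / 0.44
Step 3: S = 43.2%

43.2


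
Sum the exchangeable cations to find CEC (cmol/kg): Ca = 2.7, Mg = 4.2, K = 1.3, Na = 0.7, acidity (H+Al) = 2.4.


Step 1: CEC = Ca + Mg + K + Na + (H+Al)
Step 2: CEC = 2.7 + 4.2 + 1.3 + 0.7 + 2.4
Step 3: CEC = 11.3 cmol/kg

11.3


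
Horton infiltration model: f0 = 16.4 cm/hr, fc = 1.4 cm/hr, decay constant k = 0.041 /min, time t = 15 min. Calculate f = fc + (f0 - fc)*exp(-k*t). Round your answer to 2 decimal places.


Step 1: f = fc + (f0 - fc) * exp(-k * t)
Step 2: exp(-0.041 * 15) = 0.540641
Step 3: f = 1.4 + (16.4 - 1.4) * 0.540641
Step 4: f = 1.4 + 15.0 * 0.540641
Step 5: f = 9.51 cm/hr

9.51


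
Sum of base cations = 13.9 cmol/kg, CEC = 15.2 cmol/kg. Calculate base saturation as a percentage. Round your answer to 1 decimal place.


Step 1: BS = 100 * (sum of bases) / CEC
Step 2: BS = 100 * 13.9 / 15.2
Step 3: BS = 91.4%

91.4


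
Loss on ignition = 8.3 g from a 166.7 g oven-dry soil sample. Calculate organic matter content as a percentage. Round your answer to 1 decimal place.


Step 1: OM% = 100 * LOI / sample mass
Step 2: OM = 100 * 8.3 / 166.7
Step 3: OM = 5.0%

5.0


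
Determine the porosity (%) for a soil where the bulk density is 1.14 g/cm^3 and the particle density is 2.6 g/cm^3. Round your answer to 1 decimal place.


Step 1: Formula: n = 100 * (1 - BD / PD)
Step 2: n = 100 * (1 - 1.14 / 2.6)
Step 3: n = 100 * (1 - 0.43846)
Step 4: n = 56.2%

56.2


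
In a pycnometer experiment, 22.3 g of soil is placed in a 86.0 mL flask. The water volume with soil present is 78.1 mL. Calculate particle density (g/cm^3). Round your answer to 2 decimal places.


Step 1: Volume of solids = flask volume - water volume with soil
Step 2: V_solids = 86.0 - 78.1 = 7.9 mL
Step 3: Particle density = mass / V_solids = 22.3 / 7.9 = 2.82 g/cm^3

2.82


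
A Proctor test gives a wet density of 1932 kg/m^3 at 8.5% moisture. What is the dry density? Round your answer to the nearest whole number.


Step 1: Dry density = wet density / (1 + w/100)
Step 2: Dry density = 1932 / (1 + 8.5/100)
Step 3: Dry density = 1932 / 1.085
Step 4: Dry density = 1781 kg/m^3

1781


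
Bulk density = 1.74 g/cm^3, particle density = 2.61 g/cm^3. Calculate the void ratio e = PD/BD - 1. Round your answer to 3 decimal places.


Step 1: e = PD / BD - 1
Step 2: e = 2.61 / 1.74 - 1
Step 3: e = 1.5 - 1
Step 4: e = 0.5

0.5


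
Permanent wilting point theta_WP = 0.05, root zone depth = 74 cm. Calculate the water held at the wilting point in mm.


Step 1: Water (mm) = theta_WP * depth * 10
Step 2: Water = 0.05 * 74 * 10
Step 3: Water = 37.0 mm

37.0


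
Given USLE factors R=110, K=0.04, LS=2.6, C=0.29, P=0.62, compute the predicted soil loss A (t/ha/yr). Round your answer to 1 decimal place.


Step 1: A = R * K * LS * C * P
Step 2: R * K = 110 * 0.04 = 4.4
Step 3: (R*K) * LS = 4.4 * 2.6 = 11.44
Step 4: * C * P = 11.44 * 0.29 * 0.62 = 2.1
Step 5: A = 2.1 t/(ha*yr)

2.1


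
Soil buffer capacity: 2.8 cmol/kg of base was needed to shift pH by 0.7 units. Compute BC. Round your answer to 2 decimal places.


Step 1: BC = change in base / change in pH
Step 2: BC = 2.8 / 0.7
Step 3: BC = 4.0 cmol/(kg*pH unit)

4.0


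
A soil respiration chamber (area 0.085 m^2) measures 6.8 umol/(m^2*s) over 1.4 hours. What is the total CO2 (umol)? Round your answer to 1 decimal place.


Step 1: Convert time to seconds: 1.4 hr * 3600 = 5040.0 s
Step 2: Total = flux * area * time_s
Step 3: Total = 6.8 * 0.085 * 5040.0
Step 4: Total = 2913.1 umol

2913.1


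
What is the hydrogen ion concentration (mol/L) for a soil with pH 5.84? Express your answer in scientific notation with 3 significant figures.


Step 1: [H+] = 10^(-pH)
Step 2: [H+] = 10^(-5.84)
Step 3: [H+] = 1.45e-06 mol/L

1.45e-06


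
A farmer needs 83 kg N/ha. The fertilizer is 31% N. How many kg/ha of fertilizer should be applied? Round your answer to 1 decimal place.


Step 1: Fertilizer rate = target N / (N content / 100)
Step 2: Rate = 83 / (31 / 100)
Step 3: Rate = 83 / 0.31
Step 4: Rate = 267.7 kg/ha

267.7


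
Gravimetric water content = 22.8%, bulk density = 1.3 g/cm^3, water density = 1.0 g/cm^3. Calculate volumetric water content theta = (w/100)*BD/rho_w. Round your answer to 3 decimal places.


Step 1: theta = (w / 100) * BD / rho_w
Step 2: theta = (22.8 / 100) * 1.3 / 1.0
Step 3: theta = 0.228 * 1.3
Step 4: theta = 0.296

0.296


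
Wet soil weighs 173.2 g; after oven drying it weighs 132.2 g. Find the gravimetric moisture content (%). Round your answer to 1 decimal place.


Step 1: Water mass = wet - dry = 173.2 - 132.2 = 41.0 g
Step 2: w = 100 * water mass / dry mass
Step 3: w = 100 * 41.0 / 132.2 = 31.0%

31.0


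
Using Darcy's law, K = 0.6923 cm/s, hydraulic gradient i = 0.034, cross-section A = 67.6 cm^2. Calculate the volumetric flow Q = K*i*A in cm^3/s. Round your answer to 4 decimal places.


Step 1: Apply Darcy's law: Q = K * i * A
Step 2: Q = 0.6923 * 0.034 * 67.6
Step 3: Q = 1.5912 cm^3/s

1.5912


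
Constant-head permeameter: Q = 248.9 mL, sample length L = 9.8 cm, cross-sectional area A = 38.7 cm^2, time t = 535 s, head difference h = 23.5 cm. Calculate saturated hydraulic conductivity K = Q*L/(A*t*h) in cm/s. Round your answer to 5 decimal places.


Step 1: K = Q * L / (A * t * h)
Step 2: Numerator = 248.9 * 9.8 = 2439.22
Step 3: Denominator = 38.7 * 535 * 23.5 = 486555.75
Step 4: K = 2439.22 / 486555.75 = 0.00501 cm/s

0.00501


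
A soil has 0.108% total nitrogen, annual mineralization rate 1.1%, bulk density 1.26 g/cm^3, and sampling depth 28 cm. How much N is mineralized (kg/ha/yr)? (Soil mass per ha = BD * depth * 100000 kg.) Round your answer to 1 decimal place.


Step 1: Soil mass per ha = BD * depth * 100000 = 1.26 * 28 * 100000 = 3528000 kg
Step 2: Total N pool = soil mass * N%/100 = 3528000 * 0.108/100 = 3810.24 kg/ha
Step 3: N mineralized = N pool * rate%/100 = 3810.24 * 1.1/100 = 41.9 kg/ha/yr

41.9


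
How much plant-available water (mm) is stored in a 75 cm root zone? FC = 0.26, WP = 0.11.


Step 1: Available water = (FC - WP) * depth * 10
Step 2: AW = (0.26 - 0.11) * 75 * 10
Step 3: AW = 0.15 * 75 * 10
Step 4: AW = 112.5 mm

112.5


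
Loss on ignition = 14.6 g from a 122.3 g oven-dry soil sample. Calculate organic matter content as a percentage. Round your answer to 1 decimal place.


Step 1: OM% = 100 * LOI / sample mass
Step 2: OM = 100 * 14.6 / 122.3
Step 3: OM = 11.9%

11.9


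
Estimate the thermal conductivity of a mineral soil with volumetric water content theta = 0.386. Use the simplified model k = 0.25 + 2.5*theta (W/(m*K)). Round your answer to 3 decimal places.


Step 1: k = 0.25 + 2.5 * theta
Step 2: k = 0.25 + 2.5 * 0.386
Step 3: k = 0.25 + 0.965
Step 4: k = 1.215 W/(m*K)

1.215


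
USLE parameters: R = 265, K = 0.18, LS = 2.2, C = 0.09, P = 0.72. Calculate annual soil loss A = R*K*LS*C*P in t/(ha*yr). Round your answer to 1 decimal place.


Step 1: A = R * K * LS * C * P
Step 2: R * K = 265 * 0.18 = 47.7
Step 3: (R*K) * LS = 47.7 * 2.2 = 104.94
Step 4: * C * P = 104.94 * 0.09 * 0.72 = 6.8
Step 5: A = 6.8 t/(ha*yr)

6.8


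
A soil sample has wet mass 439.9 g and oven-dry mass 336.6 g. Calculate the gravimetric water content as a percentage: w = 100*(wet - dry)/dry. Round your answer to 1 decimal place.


Step 1: Water mass = wet - dry = 439.9 - 336.6 = 103.3 g
Step 2: w = 100 * water mass / dry mass
Step 3: w = 100 * 103.3 / 336.6 = 30.7%

30.7


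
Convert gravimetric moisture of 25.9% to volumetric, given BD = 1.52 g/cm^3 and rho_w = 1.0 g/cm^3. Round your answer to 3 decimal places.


Step 1: theta = (w / 100) * BD / rho_w
Step 2: theta = (25.9 / 100) * 1.52 / 1.0
Step 3: theta = 0.259 * 1.52
Step 4: theta = 0.394

0.394


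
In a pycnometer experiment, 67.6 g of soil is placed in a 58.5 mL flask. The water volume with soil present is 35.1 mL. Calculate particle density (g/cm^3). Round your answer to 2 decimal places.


Step 1: Volume of solids = flask volume - water volume with soil
Step 2: V_solids = 58.5 - 35.1 = 23.4 mL
Step 3: Particle density = mass / V_solids = 67.6 / 23.4 = 2.89 g/cm^3

2.89


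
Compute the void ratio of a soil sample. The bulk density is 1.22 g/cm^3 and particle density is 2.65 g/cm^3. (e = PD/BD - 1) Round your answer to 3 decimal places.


Step 1: e = PD / BD - 1
Step 2: e = 2.65 / 1.22 - 1
Step 3: e = 2.17213 - 1
Step 4: e = 1.172

1.172


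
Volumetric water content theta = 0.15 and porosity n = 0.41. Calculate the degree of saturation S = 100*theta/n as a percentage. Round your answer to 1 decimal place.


Step 1: S = 100 * theta_v / n
Step 2: S = 100 * 0.15 / 0.41
Step 3: S = 36.6%

36.6


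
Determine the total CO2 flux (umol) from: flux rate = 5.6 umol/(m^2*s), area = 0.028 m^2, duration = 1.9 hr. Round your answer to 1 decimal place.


Step 1: Convert time to seconds: 1.9 hr * 3600 = 6840.0 s
Step 2: Total = flux * area * time_s
Step 3: Total = 5.6 * 0.028 * 6840.0
Step 4: Total = 1072.5 umol

1072.5


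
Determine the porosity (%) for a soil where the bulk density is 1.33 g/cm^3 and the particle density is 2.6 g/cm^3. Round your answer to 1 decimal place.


Step 1: Formula: n = 100 * (1 - BD / PD)
Step 2: n = 100 * (1 - 1.33 / 2.6)
Step 3: n = 100 * (1 - 0.51154)
Step 4: n = 48.8%

48.8


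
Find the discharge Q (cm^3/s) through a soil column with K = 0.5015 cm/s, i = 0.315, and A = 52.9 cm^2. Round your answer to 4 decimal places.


Step 1: Apply Darcy's law: Q = K * i * A
Step 2: Q = 0.5015 * 0.315 * 52.9
Step 3: Q = 8.3567 cm^3/s

8.3567


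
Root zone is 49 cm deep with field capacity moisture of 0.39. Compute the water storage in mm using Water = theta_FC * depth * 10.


Step 1: Water (mm) = theta_FC * depth (cm) * 10
Step 2: Water = 0.39 * 49 * 10
Step 3: Water = 191.1 mm

191.1


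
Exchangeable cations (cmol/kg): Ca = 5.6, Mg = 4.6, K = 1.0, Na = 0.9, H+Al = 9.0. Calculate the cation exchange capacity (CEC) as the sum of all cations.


Step 1: CEC = Ca + Mg + K + Na + (H+Al)
Step 2: CEC = 5.6 + 4.6 + 1.0 + 0.9 + 9.0
Step 3: CEC = 21.1 cmol/kg

21.1


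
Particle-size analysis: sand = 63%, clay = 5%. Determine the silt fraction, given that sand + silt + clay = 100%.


Step 1: sand + silt + clay = 100%
Step 2: silt = 100 - sand - clay
Step 3: silt = 100 - 63 - 5
Step 4: silt = 32%

32


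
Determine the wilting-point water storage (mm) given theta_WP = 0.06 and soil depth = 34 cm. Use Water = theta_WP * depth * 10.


Step 1: Water (mm) = theta_WP * depth * 10
Step 2: Water = 0.06 * 34 * 10
Step 3: Water = 20.4 mm

20.4


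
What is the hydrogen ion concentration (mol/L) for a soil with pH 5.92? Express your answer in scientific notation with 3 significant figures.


Step 1: [H+] = 10^(-pH)
Step 2: [H+] = 10^(-5.92)
Step 3: [H+] = 1.20e-06 mol/L

1.20e-06


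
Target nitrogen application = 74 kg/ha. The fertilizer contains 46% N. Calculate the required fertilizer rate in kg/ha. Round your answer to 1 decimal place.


Step 1: Fertilizer rate = target N / (N content / 100)
Step 2: Rate = 74 / (46 / 100)
Step 3: Rate = 74 / 0.46
Step 4: Rate = 160.9 kg/ha

160.9


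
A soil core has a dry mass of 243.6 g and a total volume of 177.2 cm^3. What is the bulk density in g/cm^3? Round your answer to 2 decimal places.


Step 1: Identify the formula: BD = dry mass / volume
Step 2: Substitute values: BD = 243.6 / 177.2
Step 3: BD = 1.37 g/cm^3

1.37


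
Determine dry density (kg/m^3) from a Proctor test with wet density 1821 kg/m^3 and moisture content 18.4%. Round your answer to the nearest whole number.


Step 1: Dry density = wet density / (1 + w/100)
Step 2: Dry density = 1821 / (1 + 18.4/100)
Step 3: Dry density = 1821 / 1.184
Step 4: Dry density = 1538 kg/m^3

1538


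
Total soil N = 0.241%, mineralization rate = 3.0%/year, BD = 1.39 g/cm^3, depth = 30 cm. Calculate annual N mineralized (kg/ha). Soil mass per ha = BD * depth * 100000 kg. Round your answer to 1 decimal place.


Step 1: Soil mass per ha = BD * depth * 100000 = 1.39 * 30 * 100000 = 4170000 kg
Step 2: Total N pool = soil mass * N%/100 = 4170000 * 0.241/100 = 10049.7 kg/ha
Step 3: N mineralized = N pool * rate%/100 = 10049.7 * 3.0/100 = 301.5 kg/ha/yr

301.5


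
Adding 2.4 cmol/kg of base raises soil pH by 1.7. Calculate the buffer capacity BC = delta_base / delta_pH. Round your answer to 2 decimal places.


Step 1: BC = change in base / change in pH
Step 2: BC = 2.4 / 1.7
Step 3: BC = 1.41 cmol/(kg*pH unit)

1.41


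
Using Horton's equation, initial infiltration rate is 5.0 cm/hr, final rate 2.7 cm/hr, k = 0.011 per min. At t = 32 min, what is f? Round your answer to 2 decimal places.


Step 1: f = fc + (f0 - fc) * exp(-k * t)
Step 2: exp(-0.011 * 32) = 0.70328
Step 3: f = 2.7 + (5.0 - 2.7) * 0.70328
Step 4: f = 2.7 + 2.3 * 0.70328
Step 5: f = 4.32 cm/hr

4.32


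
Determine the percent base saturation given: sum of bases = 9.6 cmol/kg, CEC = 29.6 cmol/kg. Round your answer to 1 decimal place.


Step 1: BS = 100 * (sum of bases) / CEC
Step 2: BS = 100 * 9.6 / 29.6
Step 3: BS = 32.4%

32.4


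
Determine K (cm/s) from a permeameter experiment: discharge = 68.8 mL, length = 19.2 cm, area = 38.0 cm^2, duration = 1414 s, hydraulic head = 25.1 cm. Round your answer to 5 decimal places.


Step 1: K = Q * L / (A * t * h)
Step 2: Numerator = 68.8 * 19.2 = 1320.96
Step 3: Denominator = 38.0 * 1414 * 25.1 = 1348673.2
Step 4: K = 1320.96 / 1348673.2 = 0.00098 cm/s

0.00098


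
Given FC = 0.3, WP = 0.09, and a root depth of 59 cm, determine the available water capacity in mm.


Step 1: Available water = (FC - WP) * depth * 10
Step 2: AW = (0.3 - 0.09) * 59 * 10
Step 3: AW = 0.21 * 59 * 10
Step 4: AW = 123.9 mm

123.9


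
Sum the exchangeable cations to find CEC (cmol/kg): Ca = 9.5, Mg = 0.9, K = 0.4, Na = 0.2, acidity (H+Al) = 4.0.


Step 1: CEC = Ca + Mg + K + Na + (H+Al)
Step 2: CEC = 9.5 + 0.9 + 0.4 + 0.2 + 4.0
Step 3: CEC = 15.0 cmol/kg

15.0


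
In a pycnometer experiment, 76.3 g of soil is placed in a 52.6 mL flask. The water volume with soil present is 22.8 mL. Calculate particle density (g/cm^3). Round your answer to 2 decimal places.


Step 1: Volume of solids = flask volume - water volume with soil
Step 2: V_solids = 52.6 - 22.8 = 29.8 mL
Step 3: Particle density = mass / V_solids = 76.3 / 29.8 = 2.56 g/cm^3

2.56


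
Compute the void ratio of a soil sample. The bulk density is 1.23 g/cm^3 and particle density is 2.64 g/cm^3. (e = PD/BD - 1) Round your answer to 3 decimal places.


Step 1: e = PD / BD - 1
Step 2: e = 2.64 / 1.23 - 1
Step 3: e = 2.14634 - 1
Step 4: e = 1.146

1.146


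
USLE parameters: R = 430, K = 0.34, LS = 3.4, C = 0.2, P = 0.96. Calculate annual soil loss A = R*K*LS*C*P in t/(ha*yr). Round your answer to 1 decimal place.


Step 1: A = R * K * LS * C * P
Step 2: R * K = 430 * 0.34 = 146.2
Step 3: (R*K) * LS = 146.2 * 3.4 = 497.08
Step 4: * C * P = 497.08 * 0.2 * 0.96 = 95.4
Step 5: A = 95.4 t/(ha*yr)

95.4


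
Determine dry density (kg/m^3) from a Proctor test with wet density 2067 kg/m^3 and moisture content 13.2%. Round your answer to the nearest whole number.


Step 1: Dry density = wet density / (1 + w/100)
Step 2: Dry density = 2067 / (1 + 13.2/100)
Step 3: Dry density = 2067 / 1.132
Step 4: Dry density = 1826 kg/m^3

1826


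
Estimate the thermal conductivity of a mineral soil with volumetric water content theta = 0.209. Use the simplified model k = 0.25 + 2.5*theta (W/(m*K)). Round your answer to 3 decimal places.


Step 1: k = 0.25 + 2.5 * theta
Step 2: k = 0.25 + 2.5 * 0.209
Step 3: k = 0.25 + 0.523
Step 4: k = 0.773 W/(m*K)

0.773


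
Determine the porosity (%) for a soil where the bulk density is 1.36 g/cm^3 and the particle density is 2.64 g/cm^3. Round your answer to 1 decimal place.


Step 1: Formula: n = 100 * (1 - BD / PD)
Step 2: n = 100 * (1 - 1.36 / 2.64)
Step 3: n = 100 * (1 - 0.51515)
Step 4: n = 48.5%

48.5


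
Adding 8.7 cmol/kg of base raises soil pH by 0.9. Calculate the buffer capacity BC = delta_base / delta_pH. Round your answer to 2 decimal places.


Step 1: BC = change in base / change in pH
Step 2: BC = 8.7 / 0.9
Step 3: BC = 9.67 cmol/(kg*pH unit)

9.67


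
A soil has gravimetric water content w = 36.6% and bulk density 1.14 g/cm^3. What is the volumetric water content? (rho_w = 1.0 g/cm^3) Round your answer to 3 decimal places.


Step 1: theta = (w / 100) * BD / rho_w
Step 2: theta = (36.6 / 100) * 1.14 / 1.0
Step 3: theta = 0.366 * 1.14
Step 4: theta = 0.417

0.417


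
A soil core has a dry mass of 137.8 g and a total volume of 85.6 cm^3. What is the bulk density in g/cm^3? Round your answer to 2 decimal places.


Step 1: Identify the formula: BD = dry mass / volume
Step 2: Substitute values: BD = 137.8 / 85.6
Step 3: BD = 1.61 g/cm^3

1.61


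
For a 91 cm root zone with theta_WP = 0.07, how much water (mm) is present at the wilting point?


Step 1: Water (mm) = theta_WP * depth * 10
Step 2: Water = 0.07 * 91 * 10
Step 3: Water = 63.7 mm

63.7


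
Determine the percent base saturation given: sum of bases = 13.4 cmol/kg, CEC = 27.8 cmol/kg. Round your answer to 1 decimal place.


Step 1: BS = 100 * (sum of bases) / CEC
Step 2: BS = 100 * 13.4 / 27.8
Step 3: BS = 48.2%

48.2


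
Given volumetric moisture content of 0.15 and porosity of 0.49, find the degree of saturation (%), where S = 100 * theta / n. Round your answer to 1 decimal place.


Step 1: S = 100 * theta_v / n
Step 2: S = 100 * 0.15 / 0.49
Step 3: S = 30.6%

30.6
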